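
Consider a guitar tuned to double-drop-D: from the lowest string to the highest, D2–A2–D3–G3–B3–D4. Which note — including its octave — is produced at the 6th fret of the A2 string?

D♯3

Each fret is one semitone, so A2 + 6 = D♯3.
(Equivalently spelled E♭3.)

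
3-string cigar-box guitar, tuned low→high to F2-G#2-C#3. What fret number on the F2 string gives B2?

6

B2 is 6 semitones above the open F2 (F–F#–G–G#–A–A#–B), so it sits at fret 6.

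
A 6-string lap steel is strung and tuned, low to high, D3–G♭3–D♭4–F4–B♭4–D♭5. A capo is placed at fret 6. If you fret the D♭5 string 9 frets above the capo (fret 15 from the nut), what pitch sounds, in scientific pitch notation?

The capo raises the open D♭5 by 6 semitones to G5; fretting 9 more gives D♭5 + 6 + 9 = D♭5 + 15 semitones = E6.

E6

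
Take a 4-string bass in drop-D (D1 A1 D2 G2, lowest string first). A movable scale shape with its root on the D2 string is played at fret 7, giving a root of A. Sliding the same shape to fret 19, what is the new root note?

A

Moving from fret 7 to fret 19 shifts the root by 12 semitones.
A up 12 semitones is A.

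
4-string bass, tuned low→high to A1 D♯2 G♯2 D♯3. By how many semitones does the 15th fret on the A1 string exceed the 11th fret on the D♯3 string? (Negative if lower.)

A1 at fret 15 → C3 (MIDI 48); D♯3 at fret 11 → D4 (MIDI 62).
48 − 62 = -14, so the two pitches are 14 semitones apart.

-14 semitones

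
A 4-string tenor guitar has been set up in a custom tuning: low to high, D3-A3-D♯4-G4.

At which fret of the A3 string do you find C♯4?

4

C♯4 is 4 semitones above the open A3 (A–A#–B–C–C#), so it sits at fret 4.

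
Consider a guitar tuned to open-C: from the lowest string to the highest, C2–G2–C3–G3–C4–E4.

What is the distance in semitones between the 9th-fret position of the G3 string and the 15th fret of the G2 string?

6 semitones

G3 at fret 9 → E4 (MIDI 64); G2 at fret 15 → A#3 (MIDI 58).
64 − 58 = 6, so the two pitches are 6 semitones apart, with E4 the higher.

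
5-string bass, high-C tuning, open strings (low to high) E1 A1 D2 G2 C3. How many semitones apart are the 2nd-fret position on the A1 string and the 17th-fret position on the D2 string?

A1 at fret 2 → B1 (MIDI 35); D2 at fret 17 → G3 (MIDI 55).
35 − 55 = -20, so the two pitches are 20 semitones apart, with G3 the higher.

20 semitones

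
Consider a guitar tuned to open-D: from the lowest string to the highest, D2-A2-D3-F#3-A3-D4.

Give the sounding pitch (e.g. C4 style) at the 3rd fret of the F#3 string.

A3

F#3 is MIDI 54. Adding 3 gives 57, which is A3.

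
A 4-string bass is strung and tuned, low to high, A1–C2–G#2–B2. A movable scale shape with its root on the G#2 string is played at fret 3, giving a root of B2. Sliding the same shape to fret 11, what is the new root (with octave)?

Moving from fret 3 to fret 11 shifts the root by 8 semitones.
B2 up 8 semitones is G3.

G3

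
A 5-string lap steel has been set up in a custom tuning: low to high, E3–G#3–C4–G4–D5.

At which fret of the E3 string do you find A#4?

A#4 is 18 semitones above the open E3 (E–F–F#–G–…–G#–A–A#), so it sits at fret 18.

18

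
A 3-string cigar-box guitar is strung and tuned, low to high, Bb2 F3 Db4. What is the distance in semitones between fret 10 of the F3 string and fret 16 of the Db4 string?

14 semitones

F3 at fret 10 → Eb4 (MIDI 63); Db4 at fret 16 → F5 (MIDI 77).
63 − 77 = -14, so the two pitches are 14 semitones apart, with F5 the higher.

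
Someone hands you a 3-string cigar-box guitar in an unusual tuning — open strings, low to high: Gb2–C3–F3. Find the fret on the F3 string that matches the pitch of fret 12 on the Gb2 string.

Gb2 at fret 12 is Gb2 + 12 semitones = Gb3.
The open F3 string is 11 semitones above the open Gb2, so the same pitch on the F3 string lies at fret 12 − 11 = 1.

1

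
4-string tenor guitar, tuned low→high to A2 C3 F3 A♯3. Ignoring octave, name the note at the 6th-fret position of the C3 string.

The open C3 string plus 6 semitones: C–C#–D–D#–E–F–F#.
(Equivalently spelled G♭.)

F♯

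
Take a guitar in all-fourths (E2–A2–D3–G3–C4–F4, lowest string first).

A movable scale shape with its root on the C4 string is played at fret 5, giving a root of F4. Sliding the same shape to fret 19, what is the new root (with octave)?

G5

Moving from fret 5 to fret 19 shifts the root by 14 semitones.
F4 up 14 semitones is G5.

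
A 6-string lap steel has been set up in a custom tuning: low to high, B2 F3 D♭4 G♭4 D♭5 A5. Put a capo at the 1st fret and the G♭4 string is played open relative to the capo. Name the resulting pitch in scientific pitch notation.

The capo raises the open G♭4 by 1 semitone to G4; fretting 0 more gives G♭4 + 1 + 0 = G♭4 + 1 semitone = G4.

G4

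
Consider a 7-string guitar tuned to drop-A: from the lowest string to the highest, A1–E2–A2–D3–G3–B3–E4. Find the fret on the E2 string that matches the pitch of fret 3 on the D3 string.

D3 at fret 3 is D3 + 3 semitones = F3.
The open E2 string is 10 semitones below the open D3, so the same pitch on the E2 string lies at fret 3 + 10 = 13.

13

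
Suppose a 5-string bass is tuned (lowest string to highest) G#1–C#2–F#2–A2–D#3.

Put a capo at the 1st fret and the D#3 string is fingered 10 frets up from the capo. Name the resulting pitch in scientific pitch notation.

The capo raises the open D#3 by 1 semitone to E3; fretting 10 more gives D#3 + 1 + 10 = D#3 + 11 semitones = D4.

D4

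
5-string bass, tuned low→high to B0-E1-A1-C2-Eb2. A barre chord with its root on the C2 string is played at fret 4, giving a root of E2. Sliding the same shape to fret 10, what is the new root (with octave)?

Moving from fret 4 to fret 10 shifts the root by 6 semitones.
E2 up 6 semitones is Bb2.

Bb2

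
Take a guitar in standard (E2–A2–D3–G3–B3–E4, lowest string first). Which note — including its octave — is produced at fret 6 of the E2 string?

E2 is MIDI 40. Adding 6 gives 46, which is A#2.

A#2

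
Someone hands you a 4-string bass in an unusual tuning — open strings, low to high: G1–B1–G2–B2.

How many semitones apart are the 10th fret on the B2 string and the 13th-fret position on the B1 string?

9 semitones

B2 at fret 10 → A3 (MIDI 57); B1 at fret 13 → C3 (MIDI 48).
57 − 48 = 9, so the two pitches are 9 semitones apart, with A3 the higher.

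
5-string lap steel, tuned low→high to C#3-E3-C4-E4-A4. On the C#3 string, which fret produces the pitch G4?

G4 is 18 semitones above the open C#3 (C#–D–D#–E–…–F–F#–G), so it sits at fret 18.

18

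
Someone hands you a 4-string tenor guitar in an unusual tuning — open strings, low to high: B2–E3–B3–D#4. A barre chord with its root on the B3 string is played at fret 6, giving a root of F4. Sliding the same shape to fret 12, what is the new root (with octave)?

B4

Moving from fret 6 to fret 12 shifts the root by 6 semitones.
F4 up 6 semitones is B4.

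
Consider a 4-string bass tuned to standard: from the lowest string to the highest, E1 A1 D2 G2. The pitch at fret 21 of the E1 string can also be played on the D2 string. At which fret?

E1 at fret 21 is E1 + 21 semitones = C♯3.
The open D2 string is 10 semitones above the open E1, so the same pitch on the D2 string lies at fret 21 − 10 = 11.

11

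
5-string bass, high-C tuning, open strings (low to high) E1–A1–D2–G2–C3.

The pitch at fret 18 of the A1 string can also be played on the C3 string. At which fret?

Fret 18 on A1 is MIDI 33 + 18 = 51 (D♯3). On the C3 string (open MIDI 48), that pitch is 51 − 48 = fret 3.

3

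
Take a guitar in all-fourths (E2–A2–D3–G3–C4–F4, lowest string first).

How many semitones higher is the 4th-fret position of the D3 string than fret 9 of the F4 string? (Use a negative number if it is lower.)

D3 at fret 4 → F♯3 (MIDI 54); F4 at fret 9 → D5 (MIDI 74).
54 − 74 = -20, so the two pitches are 20 semitones apart.

-20 semitones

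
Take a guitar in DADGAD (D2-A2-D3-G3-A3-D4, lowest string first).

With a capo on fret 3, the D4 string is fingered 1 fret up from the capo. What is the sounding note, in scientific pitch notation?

The capo raises the open D4 by 3 semitones to F4; fretting 1 more gives D4 + 3 + 1 = D4 + 4 semitones = F♯4.
(Also written G♭.)

F♯4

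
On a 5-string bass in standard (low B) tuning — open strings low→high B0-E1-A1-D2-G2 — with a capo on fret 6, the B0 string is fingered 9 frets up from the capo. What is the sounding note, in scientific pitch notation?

D2

The capo raises the open B0 by 6 semitones to F1; fretting 9 more gives B0 + 6 + 9 = B0 + 15 semitones = D2.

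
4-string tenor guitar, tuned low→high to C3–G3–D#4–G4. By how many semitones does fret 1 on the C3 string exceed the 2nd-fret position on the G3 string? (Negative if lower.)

-8 semitones

C3 at fret 1 → C#3 (MIDI 49); G3 at fret 2 → A3 (MIDI 57).
49 − 57 = -8, so the two pitches are 8 semitones apart.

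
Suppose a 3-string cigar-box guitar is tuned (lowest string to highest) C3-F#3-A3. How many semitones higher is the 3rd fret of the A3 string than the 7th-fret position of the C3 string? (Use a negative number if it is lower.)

5 semitones

A3 at fret 3 → C4 (MIDI 60); C3 at fret 7 → G3 (MIDI 55).
60 − 55 = 5, so the two pitches are 5 semitones apart.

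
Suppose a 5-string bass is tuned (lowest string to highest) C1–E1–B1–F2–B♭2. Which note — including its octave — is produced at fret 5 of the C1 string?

C1 is MIDI 24. Adding 5 gives 29, which is F1.

F1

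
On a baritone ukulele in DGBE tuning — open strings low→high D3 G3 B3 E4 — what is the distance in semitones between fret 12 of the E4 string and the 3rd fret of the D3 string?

E4 at fret 12 → E5 (MIDI 76); D3 at fret 3 → F3 (MIDI 53).
76 − 53 = 23, so the two pitches are 23 semitones apart, with E5 the higher.

23 semitones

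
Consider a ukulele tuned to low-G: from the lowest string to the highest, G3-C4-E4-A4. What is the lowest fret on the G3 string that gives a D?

7

From G3, count semitones up the chromatic scale until reaching D: G–G#–A–A#–B–C–C#–D — 7 steps.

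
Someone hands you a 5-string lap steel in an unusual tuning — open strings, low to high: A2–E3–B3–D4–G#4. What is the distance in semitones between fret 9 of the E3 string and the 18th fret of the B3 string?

E3 at fret 9 → C#4 (MIDI 61); B3 at fret 18 → F5 (MIDI 77).
61 − 77 = -16, so the two pitches are 16 semitones apart, with F5 the higher.

16 semitones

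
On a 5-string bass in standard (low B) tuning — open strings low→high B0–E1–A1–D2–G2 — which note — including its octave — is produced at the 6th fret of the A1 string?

D#2

The open A1 string plus 6 semitones: A–A#–B–C–C#–D–D#.
The walk passes from B into C once, so the octave number goes from 1 to 2.
(Equivalently spelled Eb2.)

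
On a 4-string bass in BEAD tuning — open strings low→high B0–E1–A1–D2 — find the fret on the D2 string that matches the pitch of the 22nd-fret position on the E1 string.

12

E1 at fret 22 is E1 + 22 semitones = D3.
The open D2 string is 10 semitones above the open E1, so the same pitch on the D2 string lies at fret 22 − 10 = 12.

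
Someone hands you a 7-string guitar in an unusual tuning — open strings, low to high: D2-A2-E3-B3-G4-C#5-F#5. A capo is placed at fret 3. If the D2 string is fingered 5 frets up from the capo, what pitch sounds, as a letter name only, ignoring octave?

The capo raises the open D2 by 3 semitones to F2; fretting 5 more gives D2 + 3 + 5 = D2 + 8 semitones, landing on A#.
(Also written Bb.)

A#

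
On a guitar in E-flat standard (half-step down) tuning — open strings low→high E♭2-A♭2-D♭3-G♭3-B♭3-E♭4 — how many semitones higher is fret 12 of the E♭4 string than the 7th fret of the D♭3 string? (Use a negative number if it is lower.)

E♭4 at fret 12 → E♭5 (MIDI 75); D♭3 at fret 7 → A♭3 (MIDI 56).
75 − 56 = 19, so the two pitches are 19 semitones apart.

19 semitones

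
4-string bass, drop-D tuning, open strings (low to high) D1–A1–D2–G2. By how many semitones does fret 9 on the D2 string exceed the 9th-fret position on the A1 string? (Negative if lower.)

D2 at fret 9 → B2 (MIDI 47); A1 at fret 9 → F♯2 (MIDI 42).
47 − 42 = 5, so the two pitches are 5 semitones apart.

5 semitones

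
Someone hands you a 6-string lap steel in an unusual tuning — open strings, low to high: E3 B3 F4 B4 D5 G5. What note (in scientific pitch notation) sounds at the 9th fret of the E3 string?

Each fret is one semitone, so E3 + 9 = C#4.
(Equivalently spelled Db4.)

C#4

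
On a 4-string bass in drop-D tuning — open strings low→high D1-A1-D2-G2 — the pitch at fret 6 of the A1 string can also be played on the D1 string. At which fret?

Fret 6 on A1 is MIDI 33 + 6 = 39 (D#2). On the D1 string (open MIDI 26), that pitch is 39 − 26 = fret 13.

13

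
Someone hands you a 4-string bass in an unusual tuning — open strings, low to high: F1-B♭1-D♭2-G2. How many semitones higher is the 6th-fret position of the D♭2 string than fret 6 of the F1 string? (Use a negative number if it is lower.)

8 semitones

D♭2 at fret 6 → G2 (MIDI 43); F1 at fret 6 → B1 (MIDI 35).
43 − 35 = 8, so the two pitches are 8 semitones apart.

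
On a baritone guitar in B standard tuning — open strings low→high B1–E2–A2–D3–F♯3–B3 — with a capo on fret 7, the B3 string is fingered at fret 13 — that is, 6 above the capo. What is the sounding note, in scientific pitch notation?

The capo raises the open B3 by 7 semitones to F♯4; fretting 6 more gives B3 + 7 + 6 = B3 + 13 semitones = C5.

C5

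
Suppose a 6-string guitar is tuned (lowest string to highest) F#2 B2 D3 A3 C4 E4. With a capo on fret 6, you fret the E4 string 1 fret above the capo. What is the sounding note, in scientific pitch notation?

The capo raises the open E4 by 6 semitones to A#4; fretting 1 more gives E4 + 6 + 1 = E4 + 7 semitones = B4.

B4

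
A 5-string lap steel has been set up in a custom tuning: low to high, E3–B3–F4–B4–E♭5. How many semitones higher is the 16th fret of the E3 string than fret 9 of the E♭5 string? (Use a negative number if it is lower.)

-16 semitones

E3 at fret 16 → A♭4 (MIDI 68); E♭5 at fret 9 → C6 (MIDI 84).
68 − 84 = -16, so the two pitches are 16 semitones apart.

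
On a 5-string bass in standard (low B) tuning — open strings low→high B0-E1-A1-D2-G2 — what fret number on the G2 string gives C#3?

6

C#3 is 6 semitones above the open G2 (G–G#–A–A#–B–C–C#), so it sits at fret 6.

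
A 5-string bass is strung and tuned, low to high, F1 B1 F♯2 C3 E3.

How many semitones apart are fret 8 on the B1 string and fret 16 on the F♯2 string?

15 semitones

B1 at fret 8 → G2 (MIDI 43); F♯2 at fret 16 → A♯3 (MIDI 58).
43 − 58 = -15, so the two pitches are 15 semitones apart, with A♯3 the higher.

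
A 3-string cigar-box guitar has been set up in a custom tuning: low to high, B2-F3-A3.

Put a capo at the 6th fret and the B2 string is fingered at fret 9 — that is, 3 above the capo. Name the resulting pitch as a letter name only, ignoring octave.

The capo raises the open B2 by 6 semitones to F3; fretting 3 more gives B2 + 6 + 3 = B2 + 9 semitones, landing on G♯.
(Also written A♭.)

G♯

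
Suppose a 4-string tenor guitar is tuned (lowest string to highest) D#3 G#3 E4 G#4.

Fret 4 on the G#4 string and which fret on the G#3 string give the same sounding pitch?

16

G#4 at fret 4 is G#4 + 4 semitones = C5.
The open G#3 string is 12 semitones below the open G#4, so the same pitch on the G#3 string lies at fret 4 + 12 = 16.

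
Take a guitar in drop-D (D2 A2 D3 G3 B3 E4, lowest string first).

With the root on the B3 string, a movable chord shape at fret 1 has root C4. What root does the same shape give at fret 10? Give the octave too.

Moving from fret 1 to fret 10 shifts the root by 9 semitones.
C4 up 9 semitones is A4.

A4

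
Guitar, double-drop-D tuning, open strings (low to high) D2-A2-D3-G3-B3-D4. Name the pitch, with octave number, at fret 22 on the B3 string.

A5

The open B3 string plus 22 semitones: B–C–C#–D–…–G–G#–A.
The walk passes from B into C 2 times, so the octave number goes from 3 to 5.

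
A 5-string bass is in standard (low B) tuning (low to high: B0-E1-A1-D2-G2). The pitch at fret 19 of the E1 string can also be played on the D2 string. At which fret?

9

E1 at fret 19 is E1 + 19 semitones = B2.
The open D2 string is 10 semitones above the open E1, so the same pitch on the D2 string lies at fret 19 − 10 = 9.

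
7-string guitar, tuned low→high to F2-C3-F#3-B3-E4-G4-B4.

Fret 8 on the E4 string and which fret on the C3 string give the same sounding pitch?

24

Fret 8 on E4 is MIDI 64 + 8 = 72 (C5). On the C3 string (open MIDI 48), that pitch is 72 − 48 = fret 24.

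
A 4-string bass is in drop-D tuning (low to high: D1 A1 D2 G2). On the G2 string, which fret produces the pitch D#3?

D#3 is 8 semitones above the open G2 (G–G#–A–A#–B–C–C#–D–D#), so it sits at fret 8.

8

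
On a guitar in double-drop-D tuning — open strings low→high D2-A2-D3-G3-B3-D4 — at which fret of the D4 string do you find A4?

A4 is 7 semitones above the open D4 (D–D#–E–F–F#–G–G#–A), so it sits at fret 7.

7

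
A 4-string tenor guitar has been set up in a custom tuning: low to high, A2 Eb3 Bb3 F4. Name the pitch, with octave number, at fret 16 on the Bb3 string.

D5

Each fret is one semitone, so Bb3 + 16 = D5.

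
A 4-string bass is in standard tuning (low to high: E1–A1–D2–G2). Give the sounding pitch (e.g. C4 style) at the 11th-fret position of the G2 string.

The open G2 string plus 11 semitones: G–G#–A–A#–…–E–F–F#.
The walk passes from B into C once, so the octave number goes from 2 to 3.

F#3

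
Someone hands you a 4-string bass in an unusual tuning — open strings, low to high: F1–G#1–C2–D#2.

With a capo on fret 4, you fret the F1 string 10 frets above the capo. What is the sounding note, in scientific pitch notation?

G2

The capo raises the open F1 by 4 semitones to A1; fretting 10 more gives F1 + 4 + 10 = F1 + 14 semitones = G2.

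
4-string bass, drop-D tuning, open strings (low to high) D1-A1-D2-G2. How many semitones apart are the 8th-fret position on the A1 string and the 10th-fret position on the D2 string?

A1 at fret 8 → F2 (MIDI 41); D2 at fret 10 → C3 (MIDI 48).
41 − 48 = -7, so the two pitches are 7 semitones apart, with C3 the higher.

7 semitones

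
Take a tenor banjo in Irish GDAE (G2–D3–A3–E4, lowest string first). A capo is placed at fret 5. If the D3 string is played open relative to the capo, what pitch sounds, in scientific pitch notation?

The capo raises the open D3 by 5 semitones to G3; fretting 0 more gives D3 + 5 + 0 = D3 + 5 semitones = G3.

G3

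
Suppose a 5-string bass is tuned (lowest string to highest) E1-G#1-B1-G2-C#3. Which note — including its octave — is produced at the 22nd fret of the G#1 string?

F#3

G#1 is MIDI 32. Adding 22 gives 54, which is F#3.
(Equivalently spelled Gb3.)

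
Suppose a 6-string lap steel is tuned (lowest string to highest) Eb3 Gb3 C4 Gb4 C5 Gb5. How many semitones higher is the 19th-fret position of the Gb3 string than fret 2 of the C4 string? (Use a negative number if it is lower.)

11 semitones

Gb3 at fret 19 → Db5 (MIDI 73); C4 at fret 2 → D4 (MIDI 62).
73 − 62 = 11, so the two pitches are 11 semitones apart.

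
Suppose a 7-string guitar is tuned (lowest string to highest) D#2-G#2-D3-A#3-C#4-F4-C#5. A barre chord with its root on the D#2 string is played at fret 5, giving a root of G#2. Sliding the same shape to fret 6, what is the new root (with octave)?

A2

Moving from fret 5 to fret 6 shifts the root by 1 semitone.
G#2 up 1 semitone is A2.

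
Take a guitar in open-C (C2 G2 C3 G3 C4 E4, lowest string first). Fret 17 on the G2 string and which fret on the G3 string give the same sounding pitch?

Fret 17 on G2 is MIDI 43 + 17 = 60 (C4). On the G3 string (open MIDI 55), that pitch is 60 − 55 = fret 5.

5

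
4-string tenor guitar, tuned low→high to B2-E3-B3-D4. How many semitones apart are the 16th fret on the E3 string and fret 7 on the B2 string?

E3 at fret 16 → G#4 (MIDI 68); B2 at fret 7 → F#3 (MIDI 54).
68 − 54 = 14, so the two pitches are 14 semitones apart, with G#4 the higher.

14 semitones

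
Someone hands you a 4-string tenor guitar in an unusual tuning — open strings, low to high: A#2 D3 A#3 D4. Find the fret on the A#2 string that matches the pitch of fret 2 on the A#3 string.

Fret 2 on A#3 is MIDI 58 + 2 = 60 (C4). On the A#2 string (open MIDI 46), that pitch is 60 − 46 = fret 14.

14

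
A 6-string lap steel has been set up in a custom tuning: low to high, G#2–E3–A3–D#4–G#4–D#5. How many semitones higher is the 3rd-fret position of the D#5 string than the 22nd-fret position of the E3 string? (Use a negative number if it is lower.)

D#5 at fret 3 → F#5 (MIDI 78); E3 at fret 22 → D5 (MIDI 74).
78 − 74 = 4, so the two pitches are 4 semitones apart.

4 semitones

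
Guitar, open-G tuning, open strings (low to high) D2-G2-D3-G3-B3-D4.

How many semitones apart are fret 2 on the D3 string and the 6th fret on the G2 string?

3 semitones

D3 at fret 2 → E3 (MIDI 52); G2 at fret 6 → C#3 (MIDI 49).
52 − 49 = 3, so the two pitches are 3 semitones apart, with E3 the higher.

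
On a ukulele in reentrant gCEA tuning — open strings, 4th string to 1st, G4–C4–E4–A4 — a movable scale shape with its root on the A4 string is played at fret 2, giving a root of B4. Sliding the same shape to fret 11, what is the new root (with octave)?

G#5

Moving from fret 2 to fret 11 shifts the root by 9 semitones.
B4 up 9 semitones is G#5.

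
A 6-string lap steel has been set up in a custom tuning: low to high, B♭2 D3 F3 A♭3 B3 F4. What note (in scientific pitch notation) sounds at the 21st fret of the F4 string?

D6

F4 is MIDI 65. Adding 21 gives 86, which is D6.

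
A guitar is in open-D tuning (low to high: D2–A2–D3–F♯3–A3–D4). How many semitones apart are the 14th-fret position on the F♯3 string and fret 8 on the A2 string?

15 semitones

F♯3 at fret 14 → G♯4 (MIDI 68); A2 at fret 8 → F3 (MIDI 53).
68 − 53 = 15, so the two pitches are 15 semitones apart, with G♯4 the higher.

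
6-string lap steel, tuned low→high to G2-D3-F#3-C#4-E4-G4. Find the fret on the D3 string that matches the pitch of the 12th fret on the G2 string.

5

Fret 12 on G2 is MIDI 43 + 12 = 55 (G3). On the D3 string (open MIDI 50), that pitch is 55 − 50 = fret 5.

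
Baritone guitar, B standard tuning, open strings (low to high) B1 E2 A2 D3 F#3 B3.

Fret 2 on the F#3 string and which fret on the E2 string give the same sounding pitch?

F#3 at fret 2 is F#3 + 2 semitones = G#3.
The open E2 string is 14 semitones below the open F#3, so the same pitch on the E2 string lies at fret 2 + 14 = 16.

16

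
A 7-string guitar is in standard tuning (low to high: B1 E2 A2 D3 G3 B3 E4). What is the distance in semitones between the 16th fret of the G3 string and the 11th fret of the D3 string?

10 semitones

G3 at fret 16 → B4 (MIDI 71); D3 at fret 11 → C#4 (MIDI 61).
71 − 61 = 10, so the two pitches are 10 semitones apart, with B4 the higher.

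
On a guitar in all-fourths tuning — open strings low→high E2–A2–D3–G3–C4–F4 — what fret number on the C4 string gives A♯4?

A♯4 is 10 semitones above the open C4 (C–C#–D–D#–…–G#–A–A#), so it sits at fret 10.

10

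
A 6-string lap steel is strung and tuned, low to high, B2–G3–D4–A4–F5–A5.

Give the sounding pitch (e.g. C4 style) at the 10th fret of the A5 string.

The open A5 string plus 10 semitones: A–A#–B–C–…–F–F#–G.
The walk passes from B into C once, so the octave number goes from 5 to 6.

G6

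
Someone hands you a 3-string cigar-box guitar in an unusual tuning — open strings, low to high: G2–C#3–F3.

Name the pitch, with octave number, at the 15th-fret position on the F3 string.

G#4

F3 is MIDI 53. Adding 15 gives 68, which is G#4.
(Equivalently spelled Ab4.)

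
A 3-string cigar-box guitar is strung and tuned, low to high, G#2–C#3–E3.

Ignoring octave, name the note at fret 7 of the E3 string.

Each fret is one semitone, so E3 + 7 = B.

B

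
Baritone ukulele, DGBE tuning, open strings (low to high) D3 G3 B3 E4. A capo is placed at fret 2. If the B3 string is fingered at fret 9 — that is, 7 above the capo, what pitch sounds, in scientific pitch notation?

G♯4

The capo raises the open B3 by 2 semitones to C♯4; fretting 7 more gives B3 + 2 + 7 = B3 + 9 semitones = G♯4.
(Also written A♭.)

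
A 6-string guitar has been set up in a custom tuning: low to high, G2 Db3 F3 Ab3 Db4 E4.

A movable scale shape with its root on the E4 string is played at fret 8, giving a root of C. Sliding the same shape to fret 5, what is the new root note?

A

Moving from fret 8 to fret 5 shifts the root by -3 semitones.
C down 3 semitones is A.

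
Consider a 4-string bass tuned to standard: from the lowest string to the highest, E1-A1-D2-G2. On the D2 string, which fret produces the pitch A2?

A2 is 7 semitones above the open D2 (D–D#–E–F–F#–G–G#–A), so it sits at fret 7.

7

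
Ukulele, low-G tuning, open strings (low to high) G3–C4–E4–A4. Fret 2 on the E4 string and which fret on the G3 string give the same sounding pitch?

E4 at fret 2 is E4 + 2 semitones = F#4.
The open G3 string is 9 semitones below the open E4, so the same pitch on the G3 string lies at fret 2 + 9 = 11.

11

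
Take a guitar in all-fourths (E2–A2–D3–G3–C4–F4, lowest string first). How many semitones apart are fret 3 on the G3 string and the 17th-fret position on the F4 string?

G3 at fret 3 → A#3 (MIDI 58); F4 at fret 17 → A#5 (MIDI 82).
58 − 82 = -24, so the two pitches are 24 semitones apart, with A#5 the higher.

24 semitones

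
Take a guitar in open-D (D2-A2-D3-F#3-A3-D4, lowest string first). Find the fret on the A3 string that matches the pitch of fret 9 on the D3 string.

2

D3 at fret 9 is D3 + 9 semitones = B3.
The open A3 string is 7 semitones above the open D3, so the same pitch on the A3 string lies at fret 9 − 7 = 2.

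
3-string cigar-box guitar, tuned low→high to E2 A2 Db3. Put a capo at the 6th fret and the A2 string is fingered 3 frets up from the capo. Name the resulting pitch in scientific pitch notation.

Gb3

The capo raises the open A2 by 6 semitones to Eb3; fretting 3 more gives A2 + 6 + 3 = A2 + 9 semitones = Gb3.
(Also written F#.)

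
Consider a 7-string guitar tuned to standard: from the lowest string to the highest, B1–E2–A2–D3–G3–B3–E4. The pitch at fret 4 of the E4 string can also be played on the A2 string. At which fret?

23

Fret 4 on E4 is MIDI 64 + 4 = 68 (G♯4). On the A2 string (open MIDI 45), that pitch is 68 − 45 = fret 23.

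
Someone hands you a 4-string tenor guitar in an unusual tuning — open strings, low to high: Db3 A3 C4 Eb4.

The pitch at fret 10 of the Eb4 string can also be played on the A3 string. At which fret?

16

Eb4 at fret 10 is Eb4 + 10 semitones = Db5.
The open A3 string is 6 semitones below the open Eb4, so the same pitch on the A3 string lies at fret 10 + 6 = 16.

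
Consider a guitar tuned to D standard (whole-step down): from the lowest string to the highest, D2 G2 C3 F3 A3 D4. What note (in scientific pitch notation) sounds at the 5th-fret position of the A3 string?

Each fret is one semitone, so A3 + 5 = D4.

D4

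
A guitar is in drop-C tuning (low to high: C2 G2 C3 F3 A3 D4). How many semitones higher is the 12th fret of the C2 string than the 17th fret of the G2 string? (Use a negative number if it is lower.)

C2 at fret 12 → C3 (MIDI 48); G2 at fret 17 → C4 (MIDI 60).
48 − 60 = -12, so the two pitches are 12 semitones apart.

-12 semitones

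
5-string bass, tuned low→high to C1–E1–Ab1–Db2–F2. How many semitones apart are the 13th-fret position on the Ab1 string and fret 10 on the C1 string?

Ab1 at fret 13 → A2 (MIDI 45); C1 at fret 10 → Bb1 (MIDI 34).
45 − 34 = 11, so the two pitches are 11 semitones apart, with A2 the higher.

11 semitones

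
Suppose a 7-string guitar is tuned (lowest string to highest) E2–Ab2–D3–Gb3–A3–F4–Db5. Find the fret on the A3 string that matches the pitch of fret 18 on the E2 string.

E2 at fret 18 is E2 + 18 semitones = Bb3.
The open A3 string is 17 semitones above the open E2, so the same pitch on the A3 string lies at fret 18 − 17 = 1.

1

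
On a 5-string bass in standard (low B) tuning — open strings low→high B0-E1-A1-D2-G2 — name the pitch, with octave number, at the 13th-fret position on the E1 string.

F2

Each fret is one semitone, so E1 + 13 = F2.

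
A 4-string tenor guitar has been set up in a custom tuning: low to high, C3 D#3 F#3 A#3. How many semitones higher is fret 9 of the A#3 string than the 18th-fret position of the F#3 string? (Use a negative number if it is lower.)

A#3 at fret 9 → G4 (MIDI 67); F#3 at fret 18 → C5 (MIDI 72).
67 − 72 = -5, so the two pitches are 5 semitones apart.

-5 semitones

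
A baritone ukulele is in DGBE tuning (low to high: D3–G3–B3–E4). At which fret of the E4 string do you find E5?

12

E5 is 12 semitones above the open E4 (E–F–F#–G–…–D–D#–E), so it sits at fret 12.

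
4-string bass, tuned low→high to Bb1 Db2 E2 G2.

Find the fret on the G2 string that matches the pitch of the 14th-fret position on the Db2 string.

Fret 14 on Db2 is MIDI 37 + 14 = 51 (Eb3). On the G2 string (open MIDI 43), that pitch is 51 − 43 = fret 8.

8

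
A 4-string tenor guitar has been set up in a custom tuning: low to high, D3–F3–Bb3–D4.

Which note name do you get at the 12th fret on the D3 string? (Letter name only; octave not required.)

The open D3 string plus 12 semitones: D–Eb–E–F–…–C–Db–D.

D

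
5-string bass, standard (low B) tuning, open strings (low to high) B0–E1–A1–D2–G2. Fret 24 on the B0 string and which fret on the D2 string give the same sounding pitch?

9

Fret 24 on B0 is MIDI 23 + 24 = 47 (B2). On the D2 string (open MIDI 38), that pitch is 47 − 38 = fret 9.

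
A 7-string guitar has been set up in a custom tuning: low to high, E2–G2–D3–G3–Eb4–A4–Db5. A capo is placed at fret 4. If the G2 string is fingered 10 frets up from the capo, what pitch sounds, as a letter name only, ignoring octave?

A

The capo raises the open G2 by 4 semitones to B2; fretting 10 more gives G2 + 4 + 10 = G2 + 14 semitones, landing on A.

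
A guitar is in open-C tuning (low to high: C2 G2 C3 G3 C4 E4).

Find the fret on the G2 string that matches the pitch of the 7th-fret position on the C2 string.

C2 at fret 7 is C2 + 7 semitones = G2.
The open G2 string is 7 semitones above the open C2, so the same pitch on the G2 string lies at fret 7 − 7 = 0.

0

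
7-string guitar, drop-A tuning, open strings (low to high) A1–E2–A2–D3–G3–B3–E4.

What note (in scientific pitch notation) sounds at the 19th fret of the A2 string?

Each fret is one semitone, so A2 + 19 = E4.

E4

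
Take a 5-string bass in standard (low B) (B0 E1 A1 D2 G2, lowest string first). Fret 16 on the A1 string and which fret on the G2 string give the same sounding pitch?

A1 at fret 16 is A1 + 16 semitones = C♯3.
The open G2 string is 10 semitones above the open A1, so the same pitch on the G2 string lies at fret 16 − 10 = 6.

6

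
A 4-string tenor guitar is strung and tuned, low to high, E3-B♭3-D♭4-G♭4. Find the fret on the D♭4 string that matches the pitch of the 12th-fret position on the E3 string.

3

Fret 12 on E3 is MIDI 52 + 12 = 64 (E4). On the D♭4 string (open MIDI 61), that pitch is 64 − 61 = fret 3.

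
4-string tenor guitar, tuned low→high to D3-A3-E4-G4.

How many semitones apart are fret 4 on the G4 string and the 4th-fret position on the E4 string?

3 semitones

G4 at fret 4 → B4 (MIDI 71); E4 at fret 4 → G#4 (MIDI 68).
71 − 68 = 3, so the two pitches are 3 semitones apart, with B4 the higher.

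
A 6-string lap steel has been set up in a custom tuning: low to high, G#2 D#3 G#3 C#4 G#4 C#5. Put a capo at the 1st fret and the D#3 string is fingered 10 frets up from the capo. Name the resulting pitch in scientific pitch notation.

The capo raises the open D#3 by 1 semitone to E3; fretting 10 more gives D#3 + 1 + 10 = D#3 + 11 semitones = D4.

D4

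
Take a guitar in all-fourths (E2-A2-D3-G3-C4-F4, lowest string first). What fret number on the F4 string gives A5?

16

A5 is 16 semitones above the open F4 (F–F#–G–G#–…–G–G#–A), so it sits at fret 16.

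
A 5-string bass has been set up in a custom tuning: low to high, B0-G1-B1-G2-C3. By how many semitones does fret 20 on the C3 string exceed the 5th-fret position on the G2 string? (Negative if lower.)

20 semitones

C3 at fret 20 → Ab4 (MIDI 68); G2 at fret 5 → C3 (MIDI 48).
68 − 48 = 20, so the two pitches are 20 semitones apart.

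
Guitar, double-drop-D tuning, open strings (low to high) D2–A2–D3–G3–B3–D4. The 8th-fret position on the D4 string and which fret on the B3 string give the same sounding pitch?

11

D4 at fret 8 is D4 + 8 semitones = A♯4.
The open B3 string is 3 semitones below the open D4, so the same pitch on the B3 string lies at fret 8 + 3 = 11.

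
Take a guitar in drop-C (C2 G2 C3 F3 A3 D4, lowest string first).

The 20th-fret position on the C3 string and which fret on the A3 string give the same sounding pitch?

11

C3 at fret 20 is C3 + 20 semitones = G♯4.
The open A3 string is 9 semitones above the open C3, so the same pitch on the A3 string lies at fret 20 − 9 = 11.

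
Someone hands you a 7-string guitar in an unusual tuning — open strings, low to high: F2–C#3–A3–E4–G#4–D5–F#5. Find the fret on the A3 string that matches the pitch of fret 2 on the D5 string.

D5 at fret 2 is D5 + 2 semitones = E5.
The open A3 string is 17 semitones below the open D5, so the same pitch on the A3 string lies at fret 2 + 17 = 19.

19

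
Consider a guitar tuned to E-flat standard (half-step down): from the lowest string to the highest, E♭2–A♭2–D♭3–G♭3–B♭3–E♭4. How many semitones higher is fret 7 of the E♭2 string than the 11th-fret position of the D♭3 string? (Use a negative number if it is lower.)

-14 semitones

E♭2 at fret 7 → B♭2 (MIDI 46); D♭3 at fret 11 → C4 (MIDI 60).
46 − 60 = -14, so the two pitches are 14 semitones apart.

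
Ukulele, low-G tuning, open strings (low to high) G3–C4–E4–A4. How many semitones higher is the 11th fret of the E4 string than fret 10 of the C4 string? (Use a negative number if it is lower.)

5 semitones

E4 at fret 11 → D#5 (MIDI 75); C4 at fret 10 → A#4 (MIDI 70).
75 − 70 = 5, so the two pitches are 5 semitones apart.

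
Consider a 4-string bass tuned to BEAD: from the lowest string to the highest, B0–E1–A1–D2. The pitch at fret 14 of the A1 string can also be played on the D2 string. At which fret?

9

A1 at fret 14 is A1 + 14 semitones = B2.
The open D2 string is 5 semitones above the open A1, so the same pitch on the D2 string lies at fret 14 − 5 = 9.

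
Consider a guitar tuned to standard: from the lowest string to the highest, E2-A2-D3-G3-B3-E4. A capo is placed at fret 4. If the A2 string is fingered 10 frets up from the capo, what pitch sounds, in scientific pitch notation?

B3

The capo raises the open A2 by 4 semitones to C#3; fretting 10 more gives A2 + 4 + 10 = A2 + 14 semitones = B3.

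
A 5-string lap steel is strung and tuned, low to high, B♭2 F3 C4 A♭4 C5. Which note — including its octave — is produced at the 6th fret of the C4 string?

Each fret is one semitone, so C4 + 6 = G♭4.

G♭4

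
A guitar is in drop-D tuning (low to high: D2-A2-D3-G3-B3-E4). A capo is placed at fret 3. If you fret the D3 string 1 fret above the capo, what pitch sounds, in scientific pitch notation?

F♯3

The capo raises the open D3 by 3 semitones to F3; fretting 1 more gives D3 + 3 + 1 = D3 + 4 semitones = F♯3.
(Also written G♭.)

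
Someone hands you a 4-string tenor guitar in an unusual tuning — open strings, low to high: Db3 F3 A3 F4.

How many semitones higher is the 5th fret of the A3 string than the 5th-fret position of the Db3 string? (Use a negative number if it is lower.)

A3 at fret 5 → D4 (MIDI 62); Db3 at fret 5 → Gb3 (MIDI 54).
62 − 54 = 8, so the two pitches are 8 semitones apart.

8 semitones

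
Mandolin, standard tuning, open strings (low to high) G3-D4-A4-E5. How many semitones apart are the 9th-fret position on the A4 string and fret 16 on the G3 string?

A4 at fret 9 → F♯5 (MIDI 78); G3 at fret 16 → B4 (MIDI 71).
78 − 71 = 7, so the two pitches are 7 semitones apart, with F♯5 the higher.

7 semitones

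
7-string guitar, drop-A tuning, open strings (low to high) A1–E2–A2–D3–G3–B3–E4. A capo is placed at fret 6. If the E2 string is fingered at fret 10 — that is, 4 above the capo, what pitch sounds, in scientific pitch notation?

The capo raises the open E2 by 6 semitones to A#2; fretting 4 more gives E2 + 6 + 4 = E2 + 10 semitones = D3.

D3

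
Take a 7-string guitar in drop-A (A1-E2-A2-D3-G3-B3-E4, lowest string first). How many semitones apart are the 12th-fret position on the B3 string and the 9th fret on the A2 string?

17 semitones

B3 at fret 12 → B4 (MIDI 71); A2 at fret 9 → F#3 (MIDI 54).
71 − 54 = 17, so the two pitches are 17 semitones apart, with B4 the higher.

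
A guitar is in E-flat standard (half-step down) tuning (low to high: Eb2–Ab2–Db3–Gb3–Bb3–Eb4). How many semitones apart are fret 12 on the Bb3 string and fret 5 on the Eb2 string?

26 semitones

Bb3 at fret 12 → Bb4 (MIDI 70); Eb2 at fret 5 → Ab2 (MIDI 44).
70 − 44 = 26, so the two pitches are 26 semitones apart, with Bb4 the higher.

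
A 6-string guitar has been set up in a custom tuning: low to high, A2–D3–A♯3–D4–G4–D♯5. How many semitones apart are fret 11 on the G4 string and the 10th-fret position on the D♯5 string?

7 semitones

G4 at fret 11 → F♯5 (MIDI 78); D♯5 at fret 10 → C♯6 (MIDI 85).
78 − 85 = -7, so the two pitches are 7 semitones apart, with C♯6 the higher.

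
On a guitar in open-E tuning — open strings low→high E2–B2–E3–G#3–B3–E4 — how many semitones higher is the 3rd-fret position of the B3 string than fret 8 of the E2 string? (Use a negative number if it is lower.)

B3 at fret 3 → D4 (MIDI 62); E2 at fret 8 → C3 (MIDI 48).
62 − 48 = 14, so the two pitches are 14 semitones apart.

14 semitones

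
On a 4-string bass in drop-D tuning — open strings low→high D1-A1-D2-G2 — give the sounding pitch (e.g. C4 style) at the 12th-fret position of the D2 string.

Each fret is one semitone, so D2 + 12 = D3.

D3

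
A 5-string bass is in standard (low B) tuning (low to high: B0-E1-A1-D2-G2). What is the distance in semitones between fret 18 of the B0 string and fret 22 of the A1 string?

B0 at fret 18 → F2 (MIDI 41); A1 at fret 22 → G3 (MIDI 55).
41 − 55 = -14, so the two pitches are 14 semitones apart, with G3 the higher.

14 semitones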